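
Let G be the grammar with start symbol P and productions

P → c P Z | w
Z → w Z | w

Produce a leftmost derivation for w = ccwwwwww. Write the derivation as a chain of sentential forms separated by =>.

P => cPZ => ccPZZ => ccwZZ => ccwwZ => ccwwwZ => ccwwwwZ => ccwwwwwZ => ccwwwwww

P => cPZ   [P → c P Z]
cPZ => ccPZZ   [P → c P Z]
ccPZZ => ccwZZ   [P → w]
ccwZZ => ccwwZ   [Z → w]
ccwwZ => ccwwwZ   [Z → w Z]
ccwwwZ => ccwwwwZ   [Z → w Z]
ccwwwwZ => ccwwwwwZ   [Z → w Z]
ccwwwwwZ => ccwwwwww   [Z → w]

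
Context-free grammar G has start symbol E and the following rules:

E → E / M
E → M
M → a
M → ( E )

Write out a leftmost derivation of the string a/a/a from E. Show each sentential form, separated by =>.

E=>E/M=>E/M/M=>M/M/M=>a/M/M=>a/a/M=>a/a/a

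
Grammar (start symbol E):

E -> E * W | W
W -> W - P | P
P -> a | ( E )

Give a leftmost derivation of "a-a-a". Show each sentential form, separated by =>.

E => W   [E -> W]
W => W-P   [W -> W - P]
W-P => W-P-P   [W -> W - P]
W-P-P => P-P-P   [W -> P]
P-P-P => a-P-P   [P -> a]
a-P-P => a-a-P   [P -> a]
a-a-P => a-a-a   [P -> a]

E => W => W-P => W-P-P => P-P-P => a-P-P => a-a-P => a-a-a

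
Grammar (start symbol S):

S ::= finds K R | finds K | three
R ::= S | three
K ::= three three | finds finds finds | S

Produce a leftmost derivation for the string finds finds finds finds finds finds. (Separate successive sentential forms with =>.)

S => finds K   [S ::= finds K]
finds K => finds S   [K ::= S]
finds S => finds finds K   [S ::= finds K]
finds finds K => finds finds S   [K ::= S]
finds finds S => finds finds finds K   [S ::= finds K]
finds finds finds K => finds finds finds finds finds finds   [K ::= finds finds finds]

S => finds K => finds S => finds finds K => finds finds S => finds finds finds K => finds finds finds finds finds finds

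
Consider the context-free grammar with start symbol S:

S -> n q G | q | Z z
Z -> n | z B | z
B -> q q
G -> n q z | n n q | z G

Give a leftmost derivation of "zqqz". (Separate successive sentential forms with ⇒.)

S⇒Zz⇒zBz⇒zqqz

S ⇒ Zz   [S -> Z z]
Zz ⇒ zBz   [Z -> z B]
zBz ⇒ zqqz   [B -> q q]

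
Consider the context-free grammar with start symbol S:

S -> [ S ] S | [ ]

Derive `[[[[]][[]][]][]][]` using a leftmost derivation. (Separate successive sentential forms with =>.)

S => [S]S   [S -> [ S ] S]
[S]S => [[S]S]S   [S -> [ S ] S]
[[S]S]S => [[[S]S]S]S   [S -> [ S ] S]
[[[S]S]S]S => [[[[]]S]S]S   [S -> [ ]]
[[[[]]S]S]S => [[[[]][S]S]S]S   [S -> [ S ] S]
[[[[]][S]S]S]S => [[[[]][[]]S]S]S   [S -> [ ]]
[[[[]][[]]S]S]S => [[[[]][[]][]]S]S   [S -> [ ]]
[[[[]][[]][]]S]S => [[[[]][[]][]][]]S   [S -> [ ]]
[[[[]][[]][]][]]S => [[[[]][[]][]][]][]   [S -> [ ]]

S => [S]S => [[S]S]S => [[[S]S]S]S => [[[[]]S]S]S => [[[[]][S]S]S]S => [[[[]][[]]S]S]S => [[[[]][[]][]]S]S => [[[[]][[]][]][]]S => [[[[]][[]][]][]][]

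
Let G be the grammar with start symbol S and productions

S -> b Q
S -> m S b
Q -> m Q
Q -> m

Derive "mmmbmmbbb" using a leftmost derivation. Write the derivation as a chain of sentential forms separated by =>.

S => mSb => mmSbb => mmmSbbb => mmmbQbbb => mmmbmQbbb => mmmbmmbbb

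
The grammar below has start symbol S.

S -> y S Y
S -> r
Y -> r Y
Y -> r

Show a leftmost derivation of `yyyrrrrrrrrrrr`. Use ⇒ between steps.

S ⇒ ySY   [S -> y S Y]
ySY ⇒ yySYY   [S -> y S Y]
yySYY ⇒ yyySYYY   [S -> y S Y]
yyySYYY ⇒ yyyrYYY   [S -> r]
yyyrYYY ⇒ yyyrrYYY   [Y -> r Y]
yyyrrYYY ⇒ yyyrrrYYY   [Y -> r Y]
yyyrrrYYY ⇒ yyyrrrrYYY   [Y -> r Y]
yyyrrrrYYY ⇒ yyyrrrrrYYY   [Y -> r Y]
yyyrrrrrYYY ⇒ yyyrrrrrrYYY   [Y -> r Y]
yyyrrrrrrYYY ⇒ yyyrrrrrrrYY   [Y -> r]
yyyrrrrrrrYY ⇒ yyyrrrrrrrrYY   [Y -> r Y]
yyyrrrrrrrrYY ⇒ yyyrrrrrrrrrYY   [Y -> r Y]
yyyrrrrrrrrrYY ⇒ yyyrrrrrrrrrrY   [Y -> r]
yyyrrrrrrrrrrY ⇒ yyyrrrrrrrrrrr   [Y -> r]

S ⇒ ySY ⇒ yySYY ⇒ yyySYYY ⇒ yyyrYYY ⇒ yyyrrYYY ⇒ yyyrrrYYY ⇒ yyyrrrrYYY ⇒ yyyrrrrrYYY ⇒ yyyrrrrrrYYY ⇒ yyyrrrrrrrYY ⇒ yyyrrrrrrrrYY ⇒ yyyrrrrrrrrrYY ⇒ yyyrrrrrrrrrrY ⇒ yyyrrrrrrrrrrr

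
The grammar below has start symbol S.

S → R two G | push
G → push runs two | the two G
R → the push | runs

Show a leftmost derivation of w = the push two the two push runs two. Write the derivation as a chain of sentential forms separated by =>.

S => R two G => the push two G => the push two the two G => the push two the two push runs two

S => R two G   [S → R two G]
R two G => the push two G   [R → the push]
the push two G => the push two the two G   [G → the two G]
the push two the two G => the push two the two push runs two   [G → push runs two]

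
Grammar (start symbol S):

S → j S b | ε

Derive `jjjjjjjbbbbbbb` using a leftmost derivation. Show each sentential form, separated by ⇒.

S ⇒ jSb ⇒ jjSbb ⇒ jjjSbbb ⇒ jjjjSbbbb ⇒ jjjjjSbbbbb ⇒ jjjjjjSbbbbbb ⇒ jjjjjjjSbbbbbbb ⇒ jjjjjjjbbbbbbb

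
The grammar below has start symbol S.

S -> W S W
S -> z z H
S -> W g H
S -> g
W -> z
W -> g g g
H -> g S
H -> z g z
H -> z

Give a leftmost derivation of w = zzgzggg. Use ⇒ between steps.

S ⇒ WSW   [S -> W S W]
WSW ⇒ zSW   [W -> z]
zSW ⇒ zWSWW   [S -> W S W]
zWSWW ⇒ zzSWW   [W -> z]
zzSWW ⇒ zzgWW   [S -> g]
zzgWW ⇒ zzgzW   [W -> z]
zzgzW ⇒ zzgzggg   [W -> g g g]

S⇒WSW⇒zSW⇒zWSWW⇒zzSWW⇒zzgWW⇒zzgzW⇒zzgzggg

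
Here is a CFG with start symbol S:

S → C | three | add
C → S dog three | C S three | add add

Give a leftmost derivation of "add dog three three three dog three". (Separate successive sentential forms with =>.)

S => C   [S → C]
C => S dog three   [C → S dog three]
S dog three => C dog three   [S → C]
C dog three => C S three dog three   [C → C S three]
C S three dog three => S dog three S three dog three   [C → S dog three]
S dog three S three dog three => add dog three S three dog three   [S → add]
add dog three S three dog three => add dog three three three dog three   [S → three]

S => C => S dog three => C dog three => C S three dog three => S dog three S three dog three => add dog three S three dog three => add dog three three three dog three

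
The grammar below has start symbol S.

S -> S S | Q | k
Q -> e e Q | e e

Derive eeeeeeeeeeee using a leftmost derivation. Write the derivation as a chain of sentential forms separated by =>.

S=>SS=>QS=>eeQS=>eeeeQS=>eeeeeeQS=>eeeeeeeeQS=>eeeeeeeeeeS=>eeeeeeeeeeQ=>eeeeeeeeeeee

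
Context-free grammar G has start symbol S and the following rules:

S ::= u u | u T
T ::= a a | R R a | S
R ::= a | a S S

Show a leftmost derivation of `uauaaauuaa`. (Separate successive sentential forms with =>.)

S=>uT=>uRRa=>uaSSRa=>uauTSRa=>uauRRaSRa=>uauaRaSRa=>uauaaaSRa=>uauaaauuRa=>uauaaauuaa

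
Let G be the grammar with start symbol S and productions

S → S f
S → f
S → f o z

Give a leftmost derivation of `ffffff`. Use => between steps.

S => Sf   [S → S f]
Sf => Sff   [S → S f]
Sff => Sfff   [S → S f]
Sfff => Sffff   [S → S f]
Sffff => Sfffff   [S → S f]
Sfffff => ffffff   [S → f]

S => Sf => Sff => Sfff => Sffff => Sfffff => ffffff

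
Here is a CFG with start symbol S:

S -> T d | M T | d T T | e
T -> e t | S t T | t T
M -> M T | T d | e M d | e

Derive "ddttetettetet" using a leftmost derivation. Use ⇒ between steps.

S ⇒ dTT ⇒ dStTT ⇒ ddTTtTT ⇒ ddtTTtTT ⇒ ddttTTtTT ⇒ ddttetTtTT ⇒ ddttetettTT ⇒ ddttetettetT ⇒ ddttetettetet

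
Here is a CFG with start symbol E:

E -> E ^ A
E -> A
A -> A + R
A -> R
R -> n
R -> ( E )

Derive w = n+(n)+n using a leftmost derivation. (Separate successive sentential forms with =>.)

E => A => A+R => A+R+R => R+R+R => n+R+R => n+(E)+R => n+(A)+R => n+(R)+R => n+(n)+R => n+(n)+n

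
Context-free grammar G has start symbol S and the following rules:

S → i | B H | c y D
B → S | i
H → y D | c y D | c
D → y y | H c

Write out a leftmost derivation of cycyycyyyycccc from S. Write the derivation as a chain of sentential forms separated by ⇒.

S⇒cyD⇒cyHc⇒cycyDc⇒cycyHcc⇒cycyyDcc⇒cycyyHccc⇒cycyycyDccc⇒cycyycyHcccc⇒cycyycyyDcccc⇒cycyycyyyycccc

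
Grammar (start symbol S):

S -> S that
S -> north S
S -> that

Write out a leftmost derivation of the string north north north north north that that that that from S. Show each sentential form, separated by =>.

S => north S => north S that => north north S that => north north S that that => north north north S that that => north north north S that that that => north north north north S that that that => north north north north north S that that that => north north north north north that that that that

S => north S   [S -> north S]
north S => north S that   [S -> S that]
north S that => north north S that   [S -> north S]
north north S that => north north S that that   [S -> S that]
north north S that that => north north north S that that   [S -> north S]
north north north S that that => north north north S that that that   [S -> S that]
north north north S that that that => north north north north S that that that   [S -> north S]
north north north north S that that that => north north north north north S that that that   [S -> north S]
north north north north north S that that that => north north north north north that that that that   [S -> that]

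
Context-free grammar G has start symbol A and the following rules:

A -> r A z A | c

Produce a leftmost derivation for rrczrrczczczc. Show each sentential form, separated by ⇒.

A ⇒ rAzA ⇒ rrAzAzA ⇒ rrczAzA ⇒ rrczrAzAzA ⇒ rrczrrAzAzAzA ⇒ rrczrrczAzAzA ⇒ rrczrrczczAzA ⇒ rrczrrczczczA ⇒ rrczrrczczczc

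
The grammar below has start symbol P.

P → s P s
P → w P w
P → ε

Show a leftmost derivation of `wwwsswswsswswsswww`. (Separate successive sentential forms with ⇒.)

P ⇒ wPw   [P → w P w]
wPw ⇒ wwPww   [P → w P w]
wwPww ⇒ wwwPwww   [P → w P w]
wwwPwww ⇒ wwwsPswww   [P → s P s]
wwwsPswww ⇒ wwwssPsswww   [P → s P s]
wwwssPsswww ⇒ wwwsswPwsswww   [P → w P w]
wwwsswPwsswww ⇒ wwwsswsPswsswww   [P → s P s]
wwwsswsPswsswww ⇒ wwwsswswPwswsswww   [P → w P w]
wwwsswswPwswsswww ⇒ wwwsswswsPswswsswww   [P → s P s]
wwwsswswsPswswsswww ⇒ wwwsswswsswswsswww   [P → ε]

P ⇒ wPw ⇒ wwPww ⇒ wwwPwww ⇒ wwwsPswww ⇒ wwwssPsswww ⇒ wwwsswPwsswww ⇒ wwwsswsPswsswww ⇒ wwwsswswPwswsswww ⇒ wwwsswswsPswswsswww ⇒ wwwsswswsswswsswww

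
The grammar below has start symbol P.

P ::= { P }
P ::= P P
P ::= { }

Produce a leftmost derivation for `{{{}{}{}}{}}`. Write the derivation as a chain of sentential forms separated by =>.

P => {P}   [P ::= { P }]
{P} => {PP}   [P ::= P P]
{PP} => {{P}P}   [P ::= { P }]
{{P}P} => {{PP}P}   [P ::= P P]
{{PP}P} => {{PPP}P}   [P ::= P P]
{{PPP}P} => {{{}PP}P}   [P ::= { }]
{{{}PP}P} => {{{}{}P}P}   [P ::= { }]
{{{}{}P}P} => {{{}{}{}}P}   [P ::= { }]
{{{}{}{}}P} => {{{}{}{}}{}}   [P ::= { }]

P => {P} => {PP} => {{P}P} => {{PP}P} => {{PPP}P} => {{{}PP}P} => {{{}{}P}P} => {{{}{}{}}P} => {{{}{}{}}{}}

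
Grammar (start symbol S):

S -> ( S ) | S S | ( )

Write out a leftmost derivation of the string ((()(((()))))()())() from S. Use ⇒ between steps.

S ⇒ SS ⇒ (S)S ⇒ (SS)S ⇒ ((S)S)S ⇒ ((SS)S)S ⇒ ((()S)S)S ⇒ ((()(S))S)S ⇒ ((()((S)))S)S ⇒ ((()(((S))))S)S ⇒ ((()(((()))))S)S ⇒ ((()(((()))))SS)S ⇒ ((()(((()))))()S)S ⇒ ((()(((()))))()())S ⇒ ((()(((()))))()())()

S ⇒ SS   [S -> S S]
SS ⇒ (S)S   [S -> ( S )]
(S)S ⇒ (SS)S   [S -> S S]
(SS)S ⇒ ((S)S)S   [S -> ( S )]
((S)S)S ⇒ ((SS)S)S   [S -> S S]
((SS)S)S ⇒ ((()S)S)S   [S -> ( )]
((()S)S)S ⇒ ((()(S))S)S   [S -> ( S )]
((()(S))S)S ⇒ ((()((S)))S)S   [S -> ( S )]
((()((S)))S)S ⇒ ((()(((S))))S)S   [S -> ( S )]
((()(((S))))S)S ⇒ ((()(((()))))S)S   [S -> ( )]
((()(((()))))S)S ⇒ ((()(((()))))SS)S   [S -> S S]
((()(((()))))SS)S ⇒ ((()(((()))))()S)S   [S -> ( )]
((()(((()))))()S)S ⇒ ((()(((()))))()())S   [S -> ( )]
((()(((()))))()())S ⇒ ((()(((()))))()())()   [S -> ( )]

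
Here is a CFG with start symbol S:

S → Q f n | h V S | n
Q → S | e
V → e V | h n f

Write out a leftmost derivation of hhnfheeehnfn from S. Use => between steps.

S=>hVS=>hhnfS=>hhnfhVS=>hhnfheVS=>hhnfheeVS=>hhnfheeeVS=>hhnfheeehnfS=>hhnfheeehnfn

S => hVS   [S → h V S]
hVS => hhnfS   [V → h n f]
hhnfS => hhnfhVS   [S → h V S]
hhnfhVS => hhnfheVS   [V → e V]
hhnfheVS => hhnfheeVS   [V → e V]
hhnfheeVS => hhnfheeeVS   [V → e V]
hhnfheeeVS => hhnfheeehnfS   [V → h n f]
hhnfheeehnfS => hhnfheeehnfn   [S → n]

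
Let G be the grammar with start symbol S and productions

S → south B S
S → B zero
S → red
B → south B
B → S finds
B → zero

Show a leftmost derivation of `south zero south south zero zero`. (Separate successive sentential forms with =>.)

S => south B S => south zero S => south zero B zero => south zero south B zero => south zero south south B zero => south zero south south zero zero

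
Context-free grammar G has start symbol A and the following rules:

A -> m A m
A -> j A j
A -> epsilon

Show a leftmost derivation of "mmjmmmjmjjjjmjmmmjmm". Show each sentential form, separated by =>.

A => mAm => mmAmm => mmjAjmm => mmjmAmjmm => mmjmmAmmjmm => mmjmmmAmmmjmm => mmjmmmjAjmmmjmm => mmjmmmjmAmjmmmjmm => mmjmmmjmjAjmjmmmjmm => mmjmmmjmjjAjjmjmmmjmm => mmjmmmjmjjjjmjmmmjmm

A => mAm   [A -> m A m]
mAm => mmAmm   [A -> m A m]
mmAmm => mmjAjmm   [A -> j A j]
mmjAjmm => mmjmAmjmm   [A -> m A m]
mmjmAmjmm => mmjmmAmmjmm   [A -> m A m]
mmjmmAmmjmm => mmjmmmAmmmjmm   [A -> m A m]
mmjmmmAmmmjmm => mmjmmmjAjmmmjmm   [A -> j A j]
mmjmmmjAjmmmjmm => mmjmmmjmAmjmmmjmm   [A -> m A m]
mmjmmmjmAmjmmmjmm => mmjmmmjmjAjmjmmmjmm   [A -> j A j]
mmjmmmjmjAjmjmmmjmm => mmjmmmjmjjAjjmjmmmjmm   [A -> j A j]
mmjmmmjmjjAjjmjmmmjmm => mmjmmmjmjjjjmjmmmjmm   [A -> epsilon]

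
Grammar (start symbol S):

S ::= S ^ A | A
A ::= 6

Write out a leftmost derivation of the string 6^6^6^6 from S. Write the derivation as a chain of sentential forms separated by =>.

S => S^A => S^A^A => S^A^A^A => A^A^A^A => 6^A^A^A => 6^6^A^A => 6^6^6^A => 6^6^6^6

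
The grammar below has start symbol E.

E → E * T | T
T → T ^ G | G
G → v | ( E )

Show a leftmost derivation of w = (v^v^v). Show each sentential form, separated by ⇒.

E ⇒ T   [E → T]
T ⇒ G   [T → G]
G ⇒ (E)   [G → ( E )]
(E) ⇒ (T)   [E → T]
(T) ⇒ (T^G)   [T → T ^ G]
(T^G) ⇒ (T^G^G)   [T → T ^ G]
(T^G^G) ⇒ (G^G^G)   [T → G]
(G^G^G) ⇒ (v^G^G)   [G → v]
(v^G^G) ⇒ (v^v^G)   [G → v]
(v^v^G) ⇒ (v^v^v)   [G → v]

E⇒T⇒G⇒(E)⇒(T)⇒(T^G)⇒(T^G^G)⇒(G^G^G)⇒(v^G^G)⇒(v^v^G)⇒(v^v^v)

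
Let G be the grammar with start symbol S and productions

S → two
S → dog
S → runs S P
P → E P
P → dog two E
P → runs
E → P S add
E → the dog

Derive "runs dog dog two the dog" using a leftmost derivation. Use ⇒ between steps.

S ⇒ runs S P ⇒ runs dog P ⇒ runs dog dog two E ⇒ runs dog dog two the dog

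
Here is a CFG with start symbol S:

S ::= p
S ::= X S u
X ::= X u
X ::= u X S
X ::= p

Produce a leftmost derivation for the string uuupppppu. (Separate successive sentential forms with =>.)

S => XSu => uXSSu => uuXSSSu => uuuXSSSSu => uuupSSSSu => uuuppSSSu => uuupppSSu => uuuppppSu => uuupppppu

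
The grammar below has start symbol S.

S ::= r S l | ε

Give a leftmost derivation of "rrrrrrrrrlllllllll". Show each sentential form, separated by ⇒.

S ⇒ rSl   [S ::= r S l]
rSl ⇒ rrSll   [S ::= r S l]
rrSll ⇒ rrrSlll   [S ::= r S l]
rrrSlll ⇒ rrrrSllll   [S ::= r S l]
rrrrSllll ⇒ rrrrrSlllll   [S ::= r S l]
rrrrrSlllll ⇒ rrrrrrSllllll   [S ::= r S l]
rrrrrrSllllll ⇒ rrrrrrrSlllllll   [S ::= r S l]
rrrrrrrSlllllll ⇒ rrrrrrrrSllllllll   [S ::= r S l]
rrrrrrrrSllllllll ⇒ rrrrrrrrrSlllllllll   [S ::= r S l]
rrrrrrrrrSlllllllll ⇒ rrrrrrrrrlllllllll   [S ::= ε]

S ⇒ rSl ⇒ rrSll ⇒ rrrSlll ⇒ rrrrSllll ⇒ rrrrrSlllll ⇒ rrrrrrSllllll ⇒ rrrrrrrSlllllll ⇒ rrrrrrrrSllllllll ⇒ rrrrrrrrrSlllllllll ⇒ rrrrrrrrrlllllllll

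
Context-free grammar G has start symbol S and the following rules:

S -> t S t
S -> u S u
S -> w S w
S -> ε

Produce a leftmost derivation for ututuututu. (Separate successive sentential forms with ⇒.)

S ⇒ uSu   [S -> u S u]
uSu ⇒ utStu   [S -> t S t]
utStu ⇒ utuSutu   [S -> u S u]
utuSutu ⇒ ututStutu   [S -> t S t]
ututStutu ⇒ ututuSututu   [S -> u S u]
ututuSututu ⇒ ututuututu   [S -> ε]

S ⇒ uSu ⇒ utStu ⇒ utuSutu ⇒ ututStutu ⇒ ututuSututu ⇒ ututuututu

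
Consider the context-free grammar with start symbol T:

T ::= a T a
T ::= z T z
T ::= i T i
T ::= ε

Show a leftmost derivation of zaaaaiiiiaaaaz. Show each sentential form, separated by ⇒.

T ⇒ zTz ⇒ zaTaz ⇒ zaaTaaz ⇒ zaaaTaaaz ⇒ zaaaaTaaaaz ⇒ zaaaaiTiaaaaz ⇒ zaaaaiiTiiaaaaz ⇒ zaaaaiiiiaaaaz

T ⇒ zTz   [T ::= z T z]
zTz ⇒ zaTaz   [T ::= a T a]
zaTaz ⇒ zaaTaaz   [T ::= a T a]
zaaTaaz ⇒ zaaaTaaaz   [T ::= a T a]
zaaaTaaaz ⇒ zaaaaTaaaaz   [T ::= a T a]
zaaaaTaaaaz ⇒ zaaaaiTiaaaaz   [T ::= i T i]
zaaaaiTiaaaaz ⇒ zaaaaiiTiiaaaaz   [T ::= i T i]
zaaaaiiTiiaaaaz ⇒ zaaaaiiiiaaaaz   [T ::= ε]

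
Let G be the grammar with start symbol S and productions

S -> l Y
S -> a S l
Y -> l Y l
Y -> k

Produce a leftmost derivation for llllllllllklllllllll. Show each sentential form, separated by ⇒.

S ⇒ lY ⇒ llYl ⇒ lllYll ⇒ llllYlll ⇒ lllllYllll ⇒ llllllYlllll ⇒ lllllllYllllll ⇒ llllllllYlllllll ⇒ lllllllllYllllllll ⇒ llllllllllYlllllllll ⇒ llllllllllklllllllll

S ⇒ lY   [S -> l Y]
lY ⇒ llYl   [Y -> l Y l]
llYl ⇒ lllYll   [Y -> l Y l]
lllYll ⇒ llllYlll   [Y -> l Y l]
llllYlll ⇒ lllllYllll   [Y -> l Y l]
lllllYllll ⇒ llllllYlllll   [Y -> l Y l]
llllllYlllll ⇒ lllllllYllllll   [Y -> l Y l]
lllllllYllllll ⇒ llllllllYlllllll   [Y -> l Y l]
llllllllYlllllll ⇒ lllllllllYllllllll   [Y -> l Y l]
lllllllllYllllllll ⇒ llllllllllYlllllllll   [Y -> l Y l]
llllllllllYlllllllll ⇒ llllllllllklllllllll   [Y -> k]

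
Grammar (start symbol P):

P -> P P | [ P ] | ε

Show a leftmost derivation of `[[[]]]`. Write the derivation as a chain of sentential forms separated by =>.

P => [P]   [P -> [ P ]]
[P] => [[P]]   [P -> [ P ]]
[[P]] => [[PP]]   [P -> P P]
[[PP]] => [[PPP]]   [P -> P P]
[[PPP]] => [[PPPP]]   [P -> P P]
[[PPPP]] => [[[P]PPP]]   [P -> [ P ]]
[[[P]PPP]] => [[[]PPP]]   [P -> ε]
[[[]PPP]] => [[[]PP]]   [P -> ε]
[[[]PP]] => [[[]P]]   [P -> ε]
[[[]P]] => [[[]]]   [P -> ε]

P => [P] => [[P]] => [[PP]] => [[PPP]] => [[PPPP]] => [[[P]PPP]] => [[[]PPP]] => [[[]PP]] => [[[]P]] => [[[]]]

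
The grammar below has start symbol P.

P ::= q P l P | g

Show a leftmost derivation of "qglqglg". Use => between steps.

P => qPlP   [P ::= q P l P]
qPlP => qglP   [P ::= g]
qglP => qglqPlP   [P ::= q P l P]
qglqPlP => qglqglP   [P ::= g]
qglqglP => qglqglg   [P ::= g]

P=>qPlP=>qglP=>qglqPlP=>qglqglP=>qglqglg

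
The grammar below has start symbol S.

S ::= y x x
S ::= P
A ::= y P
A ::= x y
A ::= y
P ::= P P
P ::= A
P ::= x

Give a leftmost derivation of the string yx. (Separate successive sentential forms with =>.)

S=>P=>A=>yP=>yx

S => P   [S ::= P]
P => A   [P ::= A]
A => yP   [A ::= y P]
yP => yx   [P ::= x]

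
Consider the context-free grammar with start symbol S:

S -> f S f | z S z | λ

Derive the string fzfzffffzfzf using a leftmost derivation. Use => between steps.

S=>fSf=>fzSzf=>fzfSfzf=>fzfzSzfzf=>fzfzfSfzfzf=>fzfzffSffzfzf=>fzfzffffzfzf

S => fSf   [S -> f S f]
fSf => fzSzf   [S -> z S z]
fzSzf => fzfSfzf   [S -> f S f]
fzfSfzf => fzfzSzfzf   [S -> z S z]
fzfzSzfzf => fzfzfSfzfzf   [S -> f S f]
fzfzfSfzfzf => fzfzffSffzfzf   [S -> f S f]
fzfzffSffzfzf => fzfzffffzfzf   [S -> λ]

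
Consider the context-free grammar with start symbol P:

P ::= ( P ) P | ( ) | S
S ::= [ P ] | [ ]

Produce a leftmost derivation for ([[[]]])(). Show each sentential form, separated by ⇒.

P ⇒ (P)P ⇒ (S)P ⇒ ([P])P ⇒ ([S])P ⇒ ([[P]])P ⇒ ([[S]])P ⇒ ([[[]]])P ⇒ ([[[]]])()

P ⇒ (P)P   [P ::= ( P ) P]
(P)P ⇒ (S)P   [P ::= S]
(S)P ⇒ ([P])P   [S ::= [ P ]]
([P])P ⇒ ([S])P   [P ::= S]
([S])P ⇒ ([[P]])P   [S ::= [ P ]]
([[P]])P ⇒ ([[S]])P   [P ::= S]
([[S]])P ⇒ ([[[]]])P   [S ::= [ ]]
([[[]]])P ⇒ ([[[]]])()   [P ::= ( )]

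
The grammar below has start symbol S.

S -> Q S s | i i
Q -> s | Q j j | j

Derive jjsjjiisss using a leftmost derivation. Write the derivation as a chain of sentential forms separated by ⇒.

S⇒QSs⇒jSs⇒jQSss⇒jjSss⇒jjQSsss⇒jjQjjSsss⇒jjsjjSsss⇒jjsjjiisss

S ⇒ QSs   [S -> Q S s]
QSs ⇒ jSs   [Q -> j]
jSs ⇒ jQSss   [S -> Q S s]
jQSss ⇒ jjSss   [Q -> j]
jjSss ⇒ jjQSsss   [S -> Q S s]
jjQSsss ⇒ jjQjjSsss   [Q -> Q j j]
jjQjjSsss ⇒ jjsjjSsss   [Q -> s]
jjsjjSsss ⇒ jjsjjiisss   [S -> i i]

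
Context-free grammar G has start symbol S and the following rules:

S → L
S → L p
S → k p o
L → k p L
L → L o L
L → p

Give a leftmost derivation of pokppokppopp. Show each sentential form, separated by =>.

S => Lp => LoLp => poLp => pokpLp => pokpLoLp => pokpLoLoLp => pokppoLoLp => pokppokpLoLp => pokppokppoLp => pokppokppopp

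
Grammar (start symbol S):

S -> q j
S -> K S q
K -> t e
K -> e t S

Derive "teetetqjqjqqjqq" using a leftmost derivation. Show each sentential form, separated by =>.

S => KSq => teSq => teKSqq => teetSSqq => teetKSqSqq => teetetSSqSqq => teetetqjSqSqq => teetetqjqjqSqq => teetetqjqjqqjqq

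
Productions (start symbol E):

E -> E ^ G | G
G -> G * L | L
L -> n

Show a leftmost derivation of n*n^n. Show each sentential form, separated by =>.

E => E^G   [E -> E ^ G]
E^G => G^G   [E -> G]
G^G => G*L^G   [G -> G * L]
G*L^G => L*L^G   [G -> L]
L*L^G => n*L^G   [L -> n]
n*L^G => n*n^G   [L -> n]
n*n^G => n*n^L   [G -> L]
n*n^L => n*n^n   [L -> n]

E => E^G => G^G => G*L^G => L*L^G => n*L^G => n*n^G => n*n^L => n*n^n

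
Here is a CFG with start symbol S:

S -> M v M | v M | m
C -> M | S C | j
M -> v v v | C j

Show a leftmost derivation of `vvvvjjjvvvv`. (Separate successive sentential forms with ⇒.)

S ⇒ MvM   [S -> M v M]
MvM ⇒ CjvM   [M -> C j]
CjvM ⇒ SCjvM   [C -> S C]
SCjvM ⇒ vMCjvM   [S -> v M]
vMCjvM ⇒ vCjCjvM   [M -> C j]
vCjCjvM ⇒ vMjCjvM   [C -> M]
vMjCjvM ⇒ vvvvjCjvM   [M -> v v v]
vvvvjCjvM ⇒ vvvvjjjvM   [C -> j]
vvvvjjjvM ⇒ vvvvjjjvvvv   [M -> v v v]

S ⇒ MvM ⇒ CjvM ⇒ SCjvM ⇒ vMCjvM ⇒ vCjCjvM ⇒ vMjCjvM ⇒ vvvvjCjvM ⇒ vvvvjjjvM ⇒ vvvvjjjvvvv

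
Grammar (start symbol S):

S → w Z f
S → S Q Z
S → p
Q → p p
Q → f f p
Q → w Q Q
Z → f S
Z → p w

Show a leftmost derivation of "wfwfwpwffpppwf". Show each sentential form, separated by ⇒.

S ⇒ wZf ⇒ wfSf ⇒ wfSQZf ⇒ wfwZfQZf ⇒ wfwfSfQZf ⇒ wfwfwZffQZf ⇒ wfwfwpwffQZf ⇒ wfwfwpwffppZf ⇒ wfwfwpwffpppwf

S ⇒ wZf   [S → w Z f]
wZf ⇒ wfSf   [Z → f S]
wfSf ⇒ wfSQZf   [S → S Q Z]
wfSQZf ⇒ wfwZfQZf   [S → w Z f]
wfwZfQZf ⇒ wfwfSfQZf   [Z → f S]
wfwfSfQZf ⇒ wfwfwZffQZf   [S → w Z f]
wfwfwZffQZf ⇒ wfwfwpwffQZf   [Z → p w]
wfwfwpwffQZf ⇒ wfwfwpwffppZf   [Q → p p]
wfwfwpwffppZf ⇒ wfwfwpwffpppwf   [Z → p w]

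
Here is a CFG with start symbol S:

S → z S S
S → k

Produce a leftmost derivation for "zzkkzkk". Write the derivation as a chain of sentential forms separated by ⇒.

S ⇒ zSS ⇒ zzSSS ⇒ zzkSS ⇒ zzkkS ⇒ zzkkzSS ⇒ zzkkzkS ⇒ zzkkzkk

S ⇒ zSS   [S → z S S]
zSS ⇒ zzSSS   [S → z S S]
zzSSS ⇒ zzkSS   [S → k]
zzkSS ⇒ zzkkS   [S → k]
zzkkS ⇒ zzkkzSS   [S → z S S]
zzkkzSS ⇒ zzkkzkS   [S → k]
zzkkzkS ⇒ zzkkzkk   [S → k]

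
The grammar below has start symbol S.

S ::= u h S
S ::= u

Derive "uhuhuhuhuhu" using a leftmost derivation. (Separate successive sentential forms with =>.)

S => uhS   [S ::= u h S]
uhS => uhuhS   [S ::= u h S]
uhuhS => uhuhuhS   [S ::= u h S]
uhuhuhS => uhuhuhuhS   [S ::= u h S]
uhuhuhuhS => uhuhuhuhuhS   [S ::= u h S]
uhuhuhuhuhS => uhuhuhuhuhu   [S ::= u]

S => uhS => uhuhS => uhuhuhS => uhuhuhuhS => uhuhuhuhuhS => uhuhuhuhuhu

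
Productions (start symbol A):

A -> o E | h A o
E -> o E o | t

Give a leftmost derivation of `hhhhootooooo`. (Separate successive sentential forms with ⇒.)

A ⇒ hAo   [A -> h A o]
hAo ⇒ hhAoo   [A -> h A o]
hhAoo ⇒ hhhAooo   [A -> h A o]
hhhAooo ⇒ hhhhAoooo   [A -> h A o]
hhhhAoooo ⇒ hhhhoEoooo   [A -> o E]
hhhhoEoooo ⇒ hhhhooEooooo   [E -> o E o]
hhhhooEooooo ⇒ hhhhootooooo   [E -> t]

A ⇒ hAo ⇒ hhAoo ⇒ hhhAooo ⇒ hhhhAoooo ⇒ hhhhoEoooo ⇒ hhhhooEooooo ⇒ hhhhootooooo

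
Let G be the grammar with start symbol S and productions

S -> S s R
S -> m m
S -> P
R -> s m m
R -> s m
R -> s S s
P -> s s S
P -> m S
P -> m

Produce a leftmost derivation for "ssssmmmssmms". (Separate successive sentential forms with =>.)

S => P => ssS => ssSsR => ssPsR => ssssSsR => ssssPsR => ssssmSsR => ssssmmmsR => ssssmmmssSs => ssssmmmssmms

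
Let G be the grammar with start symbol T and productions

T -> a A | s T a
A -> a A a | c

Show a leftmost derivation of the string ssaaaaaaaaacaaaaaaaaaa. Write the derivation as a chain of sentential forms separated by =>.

T => sTa   [T -> s T a]
sTa => ssTaa   [T -> s T a]
ssTaa => ssaAaa   [T -> a A]
ssaAaa => ssaaAaaa   [A -> a A a]
ssaaAaaa => ssaaaAaaaa   [A -> a A a]
ssaaaAaaaa => ssaaaaAaaaaa   [A -> a A a]
ssaaaaAaaaaa => ssaaaaaAaaaaaa   [A -> a A a]
ssaaaaaAaaaaaa => ssaaaaaaAaaaaaaa   [A -> a A a]
ssaaaaaaAaaaaaaa => ssaaaaaaaAaaaaaaaa   [A -> a A a]
ssaaaaaaaAaaaaaaaa => ssaaaaaaaaAaaaaaaaaa   [A -> a A a]
ssaaaaaaaaAaaaaaaaaa => ssaaaaaaaaaAaaaaaaaaaa   [A -> a A a]
ssaaaaaaaaaAaaaaaaaaaa => ssaaaaaaaaacaaaaaaaaaa   [A -> c]

T => sTa => ssTaa => ssaAaa => ssaaAaaa => ssaaaAaaaa => ssaaaaAaaaaa => ssaaaaaAaaaaaa => ssaaaaaaAaaaaaaa => ssaaaaaaaAaaaaaaaa => ssaaaaaaaaAaaaaaaaaa => ssaaaaaaaaaAaaaaaaaaaa => ssaaaaaaaaacaaaaaaaaaa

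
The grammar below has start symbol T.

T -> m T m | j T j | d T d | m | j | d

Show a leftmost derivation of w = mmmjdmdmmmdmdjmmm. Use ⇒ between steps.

T ⇒ mTm   [T -> m T m]
mTm ⇒ mmTmm   [T -> m T m]
mmTmm ⇒ mmmTmmm   [T -> m T m]
mmmTmmm ⇒ mmmjTjmmm   [T -> j T j]
mmmjTjmmm ⇒ mmmjdTdjmmm   [T -> d T d]
mmmjdTdjmmm ⇒ mmmjdmTmdjmmm   [T -> m T m]
mmmjdmTmdjmmm ⇒ mmmjdmdTdmdjmmm   [T -> d T d]
mmmjdmdTdmdjmmm ⇒ mmmjdmdmTmdmdjmmm   [T -> m T m]
mmmjdmdmTmdmdjmmm ⇒ mmmjdmdmmmdmdjmmm   [T -> m]

T⇒mTm⇒mmTmm⇒mmmTmmm⇒mmmjTjmmm⇒mmmjdTdjmmm⇒mmmjdmTmdjmmm⇒mmmjdmdTdmdjmmm⇒mmmjdmdmTmdmdjmmm⇒mmmjdmdmmmdmdjmmm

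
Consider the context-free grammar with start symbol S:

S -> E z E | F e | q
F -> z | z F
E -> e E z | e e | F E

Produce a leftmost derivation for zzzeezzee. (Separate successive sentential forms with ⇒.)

S⇒EzE⇒FEzE⇒zFEzE⇒zzFEzE⇒zzzEzE⇒zzzeezE⇒zzzeezFE⇒zzzeezzE⇒zzzeezzee

S ⇒ EzE   [S -> E z E]
EzE ⇒ FEzE   [E -> F E]
FEzE ⇒ zFEzE   [F -> z F]
zFEzE ⇒ zzFEzE   [F -> z F]
zzFEzE ⇒ zzzEzE   [F -> z]
zzzEzE ⇒ zzzeezE   [E -> e e]
zzzeezE ⇒ zzzeezFE   [E -> F E]
zzzeezFE ⇒ zzzeezzE   [F -> z]
zzzeezzE ⇒ zzzeezzee   [E -> e e]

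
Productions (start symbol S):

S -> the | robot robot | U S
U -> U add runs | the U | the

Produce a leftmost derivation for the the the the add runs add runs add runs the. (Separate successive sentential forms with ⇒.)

S ⇒ U S ⇒ the U S ⇒ the the U S ⇒ the the U add runs S ⇒ the the the U add runs S ⇒ the the the U add runs add runs S ⇒ the the the U add runs add runs add runs S ⇒ the the the the add runs add runs add runs S ⇒ the the the the add runs add runs add runs the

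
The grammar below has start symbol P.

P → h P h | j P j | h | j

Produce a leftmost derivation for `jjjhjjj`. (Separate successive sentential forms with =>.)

P => jPj   [P → j P j]
jPj => jjPjj   [P → j P j]
jjPjj => jjjPjjj   [P → j P j]
jjjPjjj => jjjhjjj   [P → h]

P=>jPj=>jjPjj=>jjjPjjj=>jjjhjjj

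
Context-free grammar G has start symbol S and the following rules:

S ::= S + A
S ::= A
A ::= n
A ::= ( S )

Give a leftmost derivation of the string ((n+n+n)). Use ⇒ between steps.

S ⇒ A   [S ::= A]
A ⇒ (S)   [A ::= ( S )]
(S) ⇒ (A)   [S ::= A]
(A) ⇒ ((S))   [A ::= ( S )]
((S)) ⇒ ((S+A))   [S ::= S + A]
((S+A)) ⇒ ((S+A+A))   [S ::= S + A]
((S+A+A)) ⇒ ((A+A+A))   [S ::= A]
((A+A+A)) ⇒ ((n+A+A))   [A ::= n]
((n+A+A)) ⇒ ((n+n+A))   [A ::= n]
((n+n+A)) ⇒ ((n+n+n))   [A ::= n]

S ⇒ A ⇒ (S) ⇒ (A) ⇒ ((S)) ⇒ ((S+A)) ⇒ ((S+A+A)) ⇒ ((A+A+A)) ⇒ ((n+A+A)) ⇒ ((n+n+A)) ⇒ ((n+n+n))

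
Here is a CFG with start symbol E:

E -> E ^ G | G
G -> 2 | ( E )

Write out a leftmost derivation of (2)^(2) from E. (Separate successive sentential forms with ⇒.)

E⇒E^G⇒G^G⇒(E)^G⇒(G)^G⇒(2)^G⇒(2)^(E)⇒(2)^(G)⇒(2)^(2)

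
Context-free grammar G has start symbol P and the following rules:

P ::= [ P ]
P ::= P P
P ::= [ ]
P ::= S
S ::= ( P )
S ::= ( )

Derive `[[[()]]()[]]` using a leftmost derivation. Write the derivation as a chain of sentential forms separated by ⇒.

P⇒[P]⇒[PP]⇒[PPP]⇒[[P]PP]⇒[[[P]]PP]⇒[[[S]]PP]⇒[[[()]]PP]⇒[[[()]]SP]⇒[[[()]]()P]⇒[[[()]]()[]]

P ⇒ [P]   [P ::= [ P ]]
[P] ⇒ [PP]   [P ::= P P]
[PP] ⇒ [PPP]   [P ::= P P]
[PPP] ⇒ [[P]PP]   [P ::= [ P ]]
[[P]PP] ⇒ [[[P]]PP]   [P ::= [ P ]]
[[[P]]PP] ⇒ [[[S]]PP]   [P ::= S]
[[[S]]PP] ⇒ [[[()]]PP]   [S ::= ( )]
[[[()]]PP] ⇒ [[[()]]SP]   [P ::= S]
[[[()]]SP] ⇒ [[[()]]()P]   [S ::= ( )]
[[[()]]()P] ⇒ [[[()]]()[]]   [P ::= [ ]]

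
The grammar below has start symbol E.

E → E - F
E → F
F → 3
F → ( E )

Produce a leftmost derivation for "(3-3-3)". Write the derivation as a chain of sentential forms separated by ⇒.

E⇒F⇒(E)⇒(E-F)⇒(E-F-F)⇒(F-F-F)⇒(3-F-F)⇒(3-3-F)⇒(3-3-3)

E ⇒ F   [E → F]
F ⇒ (E)   [F → ( E )]
(E) ⇒ (E-F)   [E → E - F]
(E-F) ⇒ (E-F-F)   [E → E - F]
(E-F-F) ⇒ (F-F-F)   [E → F]
(F-F-F) ⇒ (3-F-F)   [F → 3]
(3-F-F) ⇒ (3-3-F)   [F → 3]
(3-3-F) ⇒ (3-3-3)   [F → 3]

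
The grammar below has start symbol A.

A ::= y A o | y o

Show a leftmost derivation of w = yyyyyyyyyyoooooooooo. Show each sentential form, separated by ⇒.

A ⇒ yAo   [A ::= y A o]
yAo ⇒ yyAoo   [A ::= y A o]
yyAoo ⇒ yyyAooo   [A ::= y A o]
yyyAooo ⇒ yyyyAoooo   [A ::= y A o]
yyyyAoooo ⇒ yyyyyAooooo   [A ::= y A o]
yyyyyAooooo ⇒ yyyyyyAoooooo   [A ::= y A o]
yyyyyyAoooooo ⇒ yyyyyyyAooooooo   [A ::= y A o]
yyyyyyyAooooooo ⇒ yyyyyyyyAoooooooo   [A ::= y A o]
yyyyyyyyAoooooooo ⇒ yyyyyyyyyAooooooooo   [A ::= y A o]
yyyyyyyyyAooooooooo ⇒ yyyyyyyyyyoooooooooo   [A ::= y o]

A⇒yAo⇒yyAoo⇒yyyAooo⇒yyyyAoooo⇒yyyyyAooooo⇒yyyyyyAoooooo⇒yyyyyyyAooooooo⇒yyyyyyyyAoooooooo⇒yyyyyyyyyAooooooooo⇒yyyyyyyyyyoooooooooo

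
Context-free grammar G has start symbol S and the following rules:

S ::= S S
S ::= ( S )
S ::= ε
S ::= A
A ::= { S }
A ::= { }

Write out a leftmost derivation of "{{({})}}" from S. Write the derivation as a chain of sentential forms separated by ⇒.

S ⇒ A ⇒ {S} ⇒ {SS} ⇒ {AS} ⇒ {{S}S} ⇒ {{(S)}S} ⇒ {{(A)}S} ⇒ {{({})}S} ⇒ {{({})}}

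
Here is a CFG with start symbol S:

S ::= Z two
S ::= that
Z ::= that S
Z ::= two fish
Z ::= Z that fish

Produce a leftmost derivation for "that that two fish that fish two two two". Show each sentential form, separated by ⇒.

S ⇒ Z two ⇒ that S two ⇒ that Z two two ⇒ that that S two two ⇒ that that Z two two two ⇒ that that Z that fish two two two ⇒ that that two fish that fish two two two

S ⇒ Z two   [S ::= Z two]
Z two ⇒ that S two   [Z ::= that S]
that S two ⇒ that Z two two   [S ::= Z two]
that Z two two ⇒ that that S two two   [Z ::= that S]
that that S two two ⇒ that that Z two two two   [S ::= Z two]
that that Z two two two ⇒ that that Z that fish two two two   [Z ::= Z that fish]
that that Z that fish two two two ⇒ that that two fish that fish two two two   [Z ::= two fish]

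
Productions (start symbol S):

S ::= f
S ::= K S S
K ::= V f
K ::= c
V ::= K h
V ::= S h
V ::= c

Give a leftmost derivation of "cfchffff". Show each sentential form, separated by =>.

S => KSS   [S ::= K S S]
KSS => VfSS   [K ::= V f]
VfSS => cfSS   [V ::= c]
cfSS => cfKSSS   [S ::= K S S]
cfKSSS => cfVfSSS   [K ::= V f]
cfVfSSS => cfKhfSSS   [V ::= K h]
cfKhfSSS => cfchfSSS   [K ::= c]
cfchfSSS => cfchffSS   [S ::= f]
cfchffSS => cfchfffS   [S ::= f]
cfchfffS => cfchffff   [S ::= f]

S => KSS => VfSS => cfSS => cfKSSS => cfVfSSS => cfKhfSSS => cfchfSSS => cfchffSS => cfchfffS => cfchffff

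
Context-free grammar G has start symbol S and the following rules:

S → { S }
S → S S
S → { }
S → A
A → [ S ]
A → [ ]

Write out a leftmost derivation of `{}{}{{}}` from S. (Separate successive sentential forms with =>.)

S => SS   [S → S S]
SS => {}S   [S → { }]
{}S => {}SS   [S → S S]
{}SS => {}{}S   [S → { }]
{}{}S => {}{}{S}   [S → { S }]
{}{}{S} => {}{}{{}}   [S → { }]

S => SS => {}S => {}SS => {}{}S => {}{}{S} => {}{}{{}}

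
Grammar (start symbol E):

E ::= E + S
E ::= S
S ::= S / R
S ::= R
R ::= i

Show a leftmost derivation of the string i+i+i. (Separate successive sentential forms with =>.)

E => E+S => E+S+S => S+S+S => R+S+S => i+S+S => i+R+S => i+i+S => i+i+R => i+i+i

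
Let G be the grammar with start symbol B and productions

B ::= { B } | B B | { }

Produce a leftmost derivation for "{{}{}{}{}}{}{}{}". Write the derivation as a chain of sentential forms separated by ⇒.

B⇒BB⇒BBB⇒BBBB⇒{B}BBB⇒{BB}BBB⇒{BBB}BBB⇒{BBBB}BBB⇒{{}BBB}BBB⇒{{}{}BB}BBB⇒{{}{}{}B}BBB⇒{{}{}{}{}}BBB⇒{{}{}{}{}}{}BB⇒{{}{}{}{}}{}{}B⇒{{}{}{}{}}{}{}{}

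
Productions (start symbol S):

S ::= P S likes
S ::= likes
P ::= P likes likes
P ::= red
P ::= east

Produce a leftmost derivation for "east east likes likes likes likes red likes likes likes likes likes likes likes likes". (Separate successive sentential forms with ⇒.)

S ⇒ P S likes   [S ::= P S likes]
P S likes ⇒ east S likes   [P ::= east]
east S likes ⇒ east P S likes likes   [S ::= P S likes]
east P S likes likes ⇒ east P likes likes S likes likes   [P ::= P likes likes]
east P likes likes S likes likes ⇒ east P likes likes likes likes S likes likes   [P ::= P likes likes]
east P likes likes likes likes S likes likes ⇒ east east likes likes likes likes S likes likes   [P ::= east]
east east likes likes likes likes S likes likes ⇒ east east likes likes likes likes P S likes likes likes   [S ::= P S likes]
east east likes likes likes likes P S likes likes likes ⇒ east east likes likes likes likes P likes likes S likes likes likes   [P ::= P likes likes]
east east likes likes likes likes P likes likes S likes likes likes ⇒ east east likes likes likes likes P likes likes likes likes S likes likes likes   [P ::= P likes likes]
east east likes likes likes likes P likes likes likes likes S likes likes likes ⇒ east east likes likes likes likes red likes likes likes likes S likes likes likes   [P ::= red]
east east likes likes likes likes red likes likes likes likes S likes likes likes ⇒ east east likes likes likes likes red likes likes likes likes likes likes likes likes   [S ::= likes]

S ⇒ P S likes ⇒ east S likes ⇒ east P S likes likes ⇒ east P likes likes S likes likes ⇒ east P likes likes likes likes S likes likes ⇒ east east likes likes likes likes S likes likes ⇒ east east likes likes likes likes P S likes likes likes ⇒ east east likes likes likes likes P likes likes S likes likes likes ⇒ east east likes likes likes likes P likes likes likes likes S likes likes likes ⇒ east east likes likes likes likes red likes likes likes likes S likes likes likes ⇒ east east likes likes likes likes red likes likes likes likes likes likes likes likes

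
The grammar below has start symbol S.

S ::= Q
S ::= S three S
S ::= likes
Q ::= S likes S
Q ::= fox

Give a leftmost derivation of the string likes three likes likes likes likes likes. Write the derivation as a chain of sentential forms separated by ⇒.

S ⇒ Q ⇒ S likes S ⇒ Q likes S ⇒ S likes S likes S ⇒ S three S likes S likes S ⇒ likes three S likes S likes S ⇒ likes three likes likes S likes S ⇒ likes three likes likes likes likes S ⇒ likes three likes likes likes likes likes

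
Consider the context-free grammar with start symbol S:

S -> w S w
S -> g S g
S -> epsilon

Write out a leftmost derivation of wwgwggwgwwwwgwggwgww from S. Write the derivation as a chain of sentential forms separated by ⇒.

S ⇒ wSw ⇒ wwSww ⇒ wwgSgww ⇒ wwgwSwgww ⇒ wwgwgSgwgww ⇒ wwgwggSggwgww ⇒ wwgwggwSwggwgww ⇒ wwgwggwgSgwggwgww ⇒ wwgwggwgwSwgwggwgww ⇒ wwgwggwgwwSwwgwggwgww ⇒ wwgwggwgwwwwgwggwgww

S ⇒ wSw   [S -> w S w]
wSw ⇒ wwSww   [S -> w S w]
wwSww ⇒ wwgSgww   [S -> g S g]
wwgSgww ⇒ wwgwSwgww   [S -> w S w]
wwgwSwgww ⇒ wwgwgSgwgww   [S -> g S g]
wwgwgSgwgww ⇒ wwgwggSggwgww   [S -> g S g]
wwgwggSggwgww ⇒ wwgwggwSwggwgww   [S -> w S w]
wwgwggwSwggwgww ⇒ wwgwggwgSgwggwgww   [S -> g S g]
wwgwggwgSgwggwgww ⇒ wwgwggwgwSwgwggwgww   [S -> w S w]
wwgwggwgwSwgwggwgww ⇒ wwgwggwgwwSwwgwggwgww   [S -> w S w]
wwgwggwgwwSwwgwggwgww ⇒ wwgwggwgwwwwgwggwgww   [S -> epsilon]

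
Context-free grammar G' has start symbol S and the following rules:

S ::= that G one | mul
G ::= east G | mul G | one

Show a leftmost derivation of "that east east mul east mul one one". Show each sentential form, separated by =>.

S => that G one => that east G one => that east east G one => that east east mul G one => that east east mul east G one => that east east mul east mul G one => that east east mul east mul one one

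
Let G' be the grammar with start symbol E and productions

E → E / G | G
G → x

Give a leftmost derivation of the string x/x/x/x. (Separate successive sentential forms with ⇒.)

E ⇒ E/G   [E → E / G]
E/G ⇒ E/G/G   [E → E / G]
E/G/G ⇒ E/G/G/G   [E → E / G]
E/G/G/G ⇒ G/G/G/G   [E → G]
G/G/G/G ⇒ x/G/G/G   [G → x]
x/G/G/G ⇒ x/x/G/G   [G → x]
x/x/G/G ⇒ x/x/x/G   [G → x]
x/x/x/G ⇒ x/x/x/x   [G → x]

E ⇒ E/G ⇒ E/G/G ⇒ E/G/G/G ⇒ G/G/G/G ⇒ x/G/G/G ⇒ x/x/G/G ⇒ x/x/x/G ⇒ x/x/x/x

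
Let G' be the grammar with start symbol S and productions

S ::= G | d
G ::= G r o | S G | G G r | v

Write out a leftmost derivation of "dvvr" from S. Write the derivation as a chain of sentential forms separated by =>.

S => G => GGr => SGGr => dGGr => dvGr => dvvr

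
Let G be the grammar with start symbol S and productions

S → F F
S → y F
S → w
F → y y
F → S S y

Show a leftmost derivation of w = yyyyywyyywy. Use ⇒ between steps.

S ⇒ yF ⇒ ySSy ⇒ yFFSy ⇒ ySSyFSy ⇒ yFFSyFSy ⇒ yyyFSyFSy ⇒ yyyyySyFSy ⇒ yyyyywyFSy ⇒ yyyyywyyySy ⇒ yyyyywyyywy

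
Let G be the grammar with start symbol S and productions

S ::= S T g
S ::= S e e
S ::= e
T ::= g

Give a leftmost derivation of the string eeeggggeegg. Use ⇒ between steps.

S ⇒ STg   [S ::= S T g]
STg ⇒ SeeTg   [S ::= S e e]
SeeTg ⇒ STgeeTg   [S ::= S T g]
STgeeTg ⇒ STgTgeeTg   [S ::= S T g]
STgTgeeTg ⇒ SeeTgTgeeTg   [S ::= S e e]
SeeTgTgeeTg ⇒ eeeTgTgeeTg   [S ::= e]
eeeTgTgeeTg ⇒ eeeggTgeeTg   [T ::= g]
eeeggTgeeTg ⇒ eeeggggeeTg   [T ::= g]
eeeggggeeTg ⇒ eeeggggeegg   [T ::= g]

S ⇒ STg ⇒ SeeTg ⇒ STgeeTg ⇒ STgTgeeTg ⇒ SeeTgTgeeTg ⇒ eeeTgTgeeTg ⇒ eeeggTgeeTg ⇒ eeeggggeeTg ⇒ eeeggggeegg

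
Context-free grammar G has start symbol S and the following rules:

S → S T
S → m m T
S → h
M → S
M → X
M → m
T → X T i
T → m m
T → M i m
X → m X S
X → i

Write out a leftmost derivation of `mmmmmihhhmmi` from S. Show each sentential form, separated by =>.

S=>mmT=>mmXTi=>mmmXSTi=>mmmmXSSTi=>mmmmmXSSSTi=>mmmmmiSSSTi=>mmmmmihSSTi=>mmmmmihhSTi=>mmmmmihhhTi=>mmmmmihhhmmi

S => mmT   [S → m m T]
mmT => mmXTi   [T → X T i]
mmXTi => mmmXSTi   [X → m X S]
mmmXSTi => mmmmXSSTi   [X → m X S]
mmmmXSSTi => mmmmmXSSSTi   [X → m X S]
mmmmmXSSSTi => mmmmmiSSSTi   [X → i]
mmmmmiSSSTi => mmmmmihSSTi   [S → h]
mmmmmihSSTi => mmmmmihhSTi   [S → h]
mmmmmihhSTi => mmmmmihhhTi   [S → h]
mmmmmihhhTi => mmmmmihhhmmi   [T → m m]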